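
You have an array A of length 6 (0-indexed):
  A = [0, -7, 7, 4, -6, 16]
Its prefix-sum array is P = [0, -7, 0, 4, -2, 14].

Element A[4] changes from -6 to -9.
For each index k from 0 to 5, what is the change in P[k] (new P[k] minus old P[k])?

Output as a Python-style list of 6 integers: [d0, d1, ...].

Element change: A[4] -6 -> -9, delta = -3
For k < 4: P[k] unchanged, delta_P[k] = 0
For k >= 4: P[k] shifts by exactly -3
Delta array: [0, 0, 0, 0, -3, -3]

Answer: [0, 0, 0, 0, -3, -3]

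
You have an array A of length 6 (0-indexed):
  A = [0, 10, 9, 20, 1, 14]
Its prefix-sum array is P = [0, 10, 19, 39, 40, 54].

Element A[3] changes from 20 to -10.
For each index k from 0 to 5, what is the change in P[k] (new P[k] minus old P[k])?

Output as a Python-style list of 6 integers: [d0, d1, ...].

Answer: [0, 0, 0, -30, -30, -30]

Derivation:
Element change: A[3] 20 -> -10, delta = -30
For k < 3: P[k] unchanged, delta_P[k] = 0
For k >= 3: P[k] shifts by exactly -30
Delta array: [0, 0, 0, -30, -30, -30]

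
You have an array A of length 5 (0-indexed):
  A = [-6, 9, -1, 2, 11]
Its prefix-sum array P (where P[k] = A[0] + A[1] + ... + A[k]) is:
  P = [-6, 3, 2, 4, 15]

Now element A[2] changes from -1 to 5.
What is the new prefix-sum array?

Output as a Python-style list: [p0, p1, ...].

Change: A[2] -1 -> 5, delta = 6
P[k] for k < 2: unchanged (A[2] not included)
P[k] for k >= 2: shift by delta = 6
  P[0] = -6 + 0 = -6
  P[1] = 3 + 0 = 3
  P[2] = 2 + 6 = 8
  P[3] = 4 + 6 = 10
  P[4] = 15 + 6 = 21

Answer: [-6, 3, 8, 10, 21]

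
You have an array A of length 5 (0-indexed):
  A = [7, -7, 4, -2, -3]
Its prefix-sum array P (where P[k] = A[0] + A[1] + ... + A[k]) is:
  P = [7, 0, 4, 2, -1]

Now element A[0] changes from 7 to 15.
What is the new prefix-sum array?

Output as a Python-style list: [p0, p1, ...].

Answer: [15, 8, 12, 10, 7]

Derivation:
Change: A[0] 7 -> 15, delta = 8
P[k] for k < 0: unchanged (A[0] not included)
P[k] for k >= 0: shift by delta = 8
  P[0] = 7 + 8 = 15
  P[1] = 0 + 8 = 8
  P[2] = 4 + 8 = 12
  P[3] = 2 + 8 = 10
  P[4] = -1 + 8 = 7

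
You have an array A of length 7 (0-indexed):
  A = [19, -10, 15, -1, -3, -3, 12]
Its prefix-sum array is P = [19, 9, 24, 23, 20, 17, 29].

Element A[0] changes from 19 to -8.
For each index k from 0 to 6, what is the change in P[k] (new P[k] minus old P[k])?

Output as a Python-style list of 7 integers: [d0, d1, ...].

Answer: [-27, -27, -27, -27, -27, -27, -27]

Derivation:
Element change: A[0] 19 -> -8, delta = -27
For k < 0: P[k] unchanged, delta_P[k] = 0
For k >= 0: P[k] shifts by exactly -27
Delta array: [-27, -27, -27, -27, -27, -27, -27]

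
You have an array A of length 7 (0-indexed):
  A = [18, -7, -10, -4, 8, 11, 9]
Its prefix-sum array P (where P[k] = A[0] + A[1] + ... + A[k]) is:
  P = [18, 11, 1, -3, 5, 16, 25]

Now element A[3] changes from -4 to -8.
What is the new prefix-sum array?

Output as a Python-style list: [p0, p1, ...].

Answer: [18, 11, 1, -7, 1, 12, 21]

Derivation:
Change: A[3] -4 -> -8, delta = -4
P[k] for k < 3: unchanged (A[3] not included)
P[k] for k >= 3: shift by delta = -4
  P[0] = 18 + 0 = 18
  P[1] = 11 + 0 = 11
  P[2] = 1 + 0 = 1
  P[3] = -3 + -4 = -7
  P[4] = 5 + -4 = 1
  P[5] = 16 + -4 = 12
  P[6] = 25 + -4 = 21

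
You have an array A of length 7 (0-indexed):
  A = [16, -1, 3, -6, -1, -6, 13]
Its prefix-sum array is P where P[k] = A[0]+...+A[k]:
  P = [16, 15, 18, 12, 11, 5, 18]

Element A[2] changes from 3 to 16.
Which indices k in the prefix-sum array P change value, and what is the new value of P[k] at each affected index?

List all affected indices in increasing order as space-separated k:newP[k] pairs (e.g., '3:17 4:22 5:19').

P[k] = A[0] + ... + A[k]
P[k] includes A[2] iff k >= 2
Affected indices: 2, 3, ..., 6; delta = 13
  P[2]: 18 + 13 = 31
  P[3]: 12 + 13 = 25
  P[4]: 11 + 13 = 24
  P[5]: 5 + 13 = 18
  P[6]: 18 + 13 = 31

Answer: 2:31 3:25 4:24 5:18 6:31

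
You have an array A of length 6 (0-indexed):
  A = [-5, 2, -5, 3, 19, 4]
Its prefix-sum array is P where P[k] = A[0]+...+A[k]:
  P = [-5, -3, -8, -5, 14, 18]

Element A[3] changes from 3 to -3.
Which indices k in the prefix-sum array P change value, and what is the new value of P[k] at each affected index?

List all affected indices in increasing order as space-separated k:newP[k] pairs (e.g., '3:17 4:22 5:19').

P[k] = A[0] + ... + A[k]
P[k] includes A[3] iff k >= 3
Affected indices: 3, 4, ..., 5; delta = -6
  P[3]: -5 + -6 = -11
  P[4]: 14 + -6 = 8
  P[5]: 18 + -6 = 12

Answer: 3:-11 4:8 5:12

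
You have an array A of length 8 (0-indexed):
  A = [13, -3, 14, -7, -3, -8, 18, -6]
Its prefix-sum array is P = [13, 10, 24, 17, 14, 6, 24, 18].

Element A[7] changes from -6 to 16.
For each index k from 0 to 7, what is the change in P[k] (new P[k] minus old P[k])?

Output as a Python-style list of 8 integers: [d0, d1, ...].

Answer: [0, 0, 0, 0, 0, 0, 0, 22]

Derivation:
Element change: A[7] -6 -> 16, delta = 22
For k < 7: P[k] unchanged, delta_P[k] = 0
For k >= 7: P[k] shifts by exactly 22
Delta array: [0, 0, 0, 0, 0, 0, 0, 22]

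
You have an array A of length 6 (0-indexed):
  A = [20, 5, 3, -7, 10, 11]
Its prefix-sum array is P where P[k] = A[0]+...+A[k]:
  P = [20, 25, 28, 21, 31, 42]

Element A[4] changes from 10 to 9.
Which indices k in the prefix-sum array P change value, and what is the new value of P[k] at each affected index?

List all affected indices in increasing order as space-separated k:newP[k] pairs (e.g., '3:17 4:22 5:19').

Answer: 4:30 5:41

Derivation:
P[k] = A[0] + ... + A[k]
P[k] includes A[4] iff k >= 4
Affected indices: 4, 5, ..., 5; delta = -1
  P[4]: 31 + -1 = 30
  P[5]: 42 + -1 = 41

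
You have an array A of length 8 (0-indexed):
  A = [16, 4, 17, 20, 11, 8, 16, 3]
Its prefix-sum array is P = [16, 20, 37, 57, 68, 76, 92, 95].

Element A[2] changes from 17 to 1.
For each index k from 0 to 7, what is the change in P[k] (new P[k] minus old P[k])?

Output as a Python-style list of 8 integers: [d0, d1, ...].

Element change: A[2] 17 -> 1, delta = -16
For k < 2: P[k] unchanged, delta_P[k] = 0
For k >= 2: P[k] shifts by exactly -16
Delta array: [0, 0, -16, -16, -16, -16, -16, -16]

Answer: [0, 0, -16, -16, -16, -16, -16, -16]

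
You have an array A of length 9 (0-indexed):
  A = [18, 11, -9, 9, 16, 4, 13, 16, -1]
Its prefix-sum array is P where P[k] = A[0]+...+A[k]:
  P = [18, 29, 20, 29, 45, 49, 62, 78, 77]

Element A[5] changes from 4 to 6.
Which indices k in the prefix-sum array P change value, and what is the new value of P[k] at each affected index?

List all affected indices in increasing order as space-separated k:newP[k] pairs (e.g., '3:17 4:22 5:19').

Answer: 5:51 6:64 7:80 8:79

Derivation:
P[k] = A[0] + ... + A[k]
P[k] includes A[5] iff k >= 5
Affected indices: 5, 6, ..., 8; delta = 2
  P[5]: 49 + 2 = 51
  P[6]: 62 + 2 = 64
  P[7]: 78 + 2 = 80
  P[8]: 77 + 2 = 79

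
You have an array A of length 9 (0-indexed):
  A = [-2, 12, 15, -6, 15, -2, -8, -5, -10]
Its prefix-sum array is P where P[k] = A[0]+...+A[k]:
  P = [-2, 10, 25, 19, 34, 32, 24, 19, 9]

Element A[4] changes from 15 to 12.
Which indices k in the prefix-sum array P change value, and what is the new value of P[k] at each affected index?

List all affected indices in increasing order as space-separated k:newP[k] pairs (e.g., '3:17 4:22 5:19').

Answer: 4:31 5:29 6:21 7:16 8:6

Derivation:
P[k] = A[0] + ... + A[k]
P[k] includes A[4] iff k >= 4
Affected indices: 4, 5, ..., 8; delta = -3
  P[4]: 34 + -3 = 31
  P[5]: 32 + -3 = 29
  P[6]: 24 + -3 = 21
  P[7]: 19 + -3 = 16
  P[8]: 9 + -3 = 6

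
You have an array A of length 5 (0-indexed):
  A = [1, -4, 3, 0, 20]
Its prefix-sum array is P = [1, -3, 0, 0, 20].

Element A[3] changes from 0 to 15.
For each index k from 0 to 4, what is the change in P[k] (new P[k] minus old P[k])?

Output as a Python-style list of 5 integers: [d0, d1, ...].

Answer: [0, 0, 0, 15, 15]

Derivation:
Element change: A[3] 0 -> 15, delta = 15
For k < 3: P[k] unchanged, delta_P[k] = 0
For k >= 3: P[k] shifts by exactly 15
Delta array: [0, 0, 0, 15, 15]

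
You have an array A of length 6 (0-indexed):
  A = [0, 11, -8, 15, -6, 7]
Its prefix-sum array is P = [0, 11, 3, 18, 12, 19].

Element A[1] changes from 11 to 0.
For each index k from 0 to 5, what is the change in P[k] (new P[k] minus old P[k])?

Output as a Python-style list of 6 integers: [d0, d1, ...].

Answer: [0, -11, -11, -11, -11, -11]

Derivation:
Element change: A[1] 11 -> 0, delta = -11
For k < 1: P[k] unchanged, delta_P[k] = 0
For k >= 1: P[k] shifts by exactly -11
Delta array: [0, -11, -11, -11, -11, -11]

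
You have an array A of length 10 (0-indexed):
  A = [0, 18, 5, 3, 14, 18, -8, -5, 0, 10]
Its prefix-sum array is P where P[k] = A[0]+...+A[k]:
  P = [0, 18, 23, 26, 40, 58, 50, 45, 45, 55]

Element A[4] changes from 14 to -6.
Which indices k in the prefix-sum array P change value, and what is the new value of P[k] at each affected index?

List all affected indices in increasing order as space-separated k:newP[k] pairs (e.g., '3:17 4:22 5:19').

Answer: 4:20 5:38 6:30 7:25 8:25 9:35

Derivation:
P[k] = A[0] + ... + A[k]
P[k] includes A[4] iff k >= 4
Affected indices: 4, 5, ..., 9; delta = -20
  P[4]: 40 + -20 = 20
  P[5]: 58 + -20 = 38
  P[6]: 50 + -20 = 30
  P[7]: 45 + -20 = 25
  P[8]: 45 + -20 = 25
  P[9]: 55 + -20 = 35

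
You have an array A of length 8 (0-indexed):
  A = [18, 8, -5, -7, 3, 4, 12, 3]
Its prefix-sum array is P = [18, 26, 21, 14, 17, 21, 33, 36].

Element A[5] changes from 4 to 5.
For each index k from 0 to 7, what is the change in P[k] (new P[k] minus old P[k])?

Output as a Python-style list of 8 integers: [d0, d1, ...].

Answer: [0, 0, 0, 0, 0, 1, 1, 1]

Derivation:
Element change: A[5] 4 -> 5, delta = 1
For k < 5: P[k] unchanged, delta_P[k] = 0
For k >= 5: P[k] shifts by exactly 1
Delta array: [0, 0, 0, 0, 0, 1, 1, 1]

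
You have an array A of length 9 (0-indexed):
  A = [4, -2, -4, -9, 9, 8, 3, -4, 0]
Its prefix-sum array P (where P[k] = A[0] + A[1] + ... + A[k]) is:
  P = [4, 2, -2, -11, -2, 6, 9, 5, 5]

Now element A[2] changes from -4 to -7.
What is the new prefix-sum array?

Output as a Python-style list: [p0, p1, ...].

Answer: [4, 2, -5, -14, -5, 3, 6, 2, 2]

Derivation:
Change: A[2] -4 -> -7, delta = -3
P[k] for k < 2: unchanged (A[2] not included)
P[k] for k >= 2: shift by delta = -3
  P[0] = 4 + 0 = 4
  P[1] = 2 + 0 = 2
  P[2] = -2 + -3 = -5
  P[3] = -11 + -3 = -14
  P[4] = -2 + -3 = -5
  P[5] = 6 + -3 = 3
  P[6] = 9 + -3 = 6
  P[7] = 5 + -3 = 2
  P[8] = 5 + -3 = 2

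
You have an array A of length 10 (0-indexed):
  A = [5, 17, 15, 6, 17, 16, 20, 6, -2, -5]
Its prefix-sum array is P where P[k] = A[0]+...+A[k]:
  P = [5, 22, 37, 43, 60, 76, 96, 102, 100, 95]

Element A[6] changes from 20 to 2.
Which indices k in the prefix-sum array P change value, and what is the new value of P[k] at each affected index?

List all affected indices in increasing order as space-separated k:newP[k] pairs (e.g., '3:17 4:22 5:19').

P[k] = A[0] + ... + A[k]
P[k] includes A[6] iff k >= 6
Affected indices: 6, 7, ..., 9; delta = -18
  P[6]: 96 + -18 = 78
  P[7]: 102 + -18 = 84
  P[8]: 100 + -18 = 82
  P[9]: 95 + -18 = 77

Answer: 6:78 7:84 8:82 9:77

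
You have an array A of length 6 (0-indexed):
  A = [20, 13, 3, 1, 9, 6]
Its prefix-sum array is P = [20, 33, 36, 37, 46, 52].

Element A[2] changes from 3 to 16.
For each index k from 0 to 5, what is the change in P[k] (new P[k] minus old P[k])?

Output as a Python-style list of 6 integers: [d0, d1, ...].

Element change: A[2] 3 -> 16, delta = 13
For k < 2: P[k] unchanged, delta_P[k] = 0
For k >= 2: P[k] shifts by exactly 13
Delta array: [0, 0, 13, 13, 13, 13]

Answer: [0, 0, 13, 13, 13, 13]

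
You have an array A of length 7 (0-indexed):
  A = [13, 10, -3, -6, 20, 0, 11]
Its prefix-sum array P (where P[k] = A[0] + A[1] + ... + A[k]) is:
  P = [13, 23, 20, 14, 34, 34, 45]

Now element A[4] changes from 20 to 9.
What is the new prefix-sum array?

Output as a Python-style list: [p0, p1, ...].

Change: A[4] 20 -> 9, delta = -11
P[k] for k < 4: unchanged (A[4] not included)
P[k] for k >= 4: shift by delta = -11
  P[0] = 13 + 0 = 13
  P[1] = 23 + 0 = 23
  P[2] = 20 + 0 = 20
  P[3] = 14 + 0 = 14
  P[4] = 34 + -11 = 23
  P[5] = 34 + -11 = 23
  P[6] = 45 + -11 = 34

Answer: [13, 23, 20, 14, 23, 23, 34]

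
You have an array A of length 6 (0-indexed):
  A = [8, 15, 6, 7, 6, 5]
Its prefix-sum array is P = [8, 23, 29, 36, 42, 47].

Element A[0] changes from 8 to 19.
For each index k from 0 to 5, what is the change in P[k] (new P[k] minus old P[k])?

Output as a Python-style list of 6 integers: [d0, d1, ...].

Answer: [11, 11, 11, 11, 11, 11]

Derivation:
Element change: A[0] 8 -> 19, delta = 11
For k < 0: P[k] unchanged, delta_P[k] = 0
For k >= 0: P[k] shifts by exactly 11
Delta array: [11, 11, 11, 11, 11, 11]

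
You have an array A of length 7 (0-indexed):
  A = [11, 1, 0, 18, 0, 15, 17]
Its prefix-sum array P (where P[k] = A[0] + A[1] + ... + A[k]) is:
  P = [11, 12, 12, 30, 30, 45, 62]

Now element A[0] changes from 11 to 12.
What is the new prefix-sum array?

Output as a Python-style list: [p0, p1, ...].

Change: A[0] 11 -> 12, delta = 1
P[k] for k < 0: unchanged (A[0] not included)
P[k] for k >= 0: shift by delta = 1
  P[0] = 11 + 1 = 12
  P[1] = 12 + 1 = 13
  P[2] = 12 + 1 = 13
  P[3] = 30 + 1 = 31
  P[4] = 30 + 1 = 31
  P[5] = 45 + 1 = 46
  P[6] = 62 + 1 = 63

Answer: [12, 13, 13, 31, 31, 46, 63]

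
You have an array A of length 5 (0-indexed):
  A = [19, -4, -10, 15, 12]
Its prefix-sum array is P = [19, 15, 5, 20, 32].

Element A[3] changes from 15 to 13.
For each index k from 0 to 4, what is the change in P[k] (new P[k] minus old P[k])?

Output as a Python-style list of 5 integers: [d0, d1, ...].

Element change: A[3] 15 -> 13, delta = -2
For k < 3: P[k] unchanged, delta_P[k] = 0
For k >= 3: P[k] shifts by exactly -2
Delta array: [0, 0, 0, -2, -2]

Answer: [0, 0, 0, -2, -2]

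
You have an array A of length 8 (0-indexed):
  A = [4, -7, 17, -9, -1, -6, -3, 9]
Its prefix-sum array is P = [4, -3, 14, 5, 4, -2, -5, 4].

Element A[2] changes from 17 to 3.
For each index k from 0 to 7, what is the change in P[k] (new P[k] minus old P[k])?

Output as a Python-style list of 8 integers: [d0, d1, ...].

Answer: [0, 0, -14, -14, -14, -14, -14, -14]

Derivation:
Element change: A[2] 17 -> 3, delta = -14
For k < 2: P[k] unchanged, delta_P[k] = 0
For k >= 2: P[k] shifts by exactly -14
Delta array: [0, 0, -14, -14, -14, -14, -14, -14]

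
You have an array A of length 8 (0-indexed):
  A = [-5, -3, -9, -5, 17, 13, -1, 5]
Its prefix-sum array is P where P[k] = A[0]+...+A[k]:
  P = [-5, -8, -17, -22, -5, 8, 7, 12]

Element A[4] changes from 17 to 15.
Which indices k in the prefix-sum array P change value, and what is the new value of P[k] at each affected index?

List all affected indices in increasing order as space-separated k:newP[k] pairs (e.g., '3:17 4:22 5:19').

P[k] = A[0] + ... + A[k]
P[k] includes A[4] iff k >= 4
Affected indices: 4, 5, ..., 7; delta = -2
  P[4]: -5 + -2 = -7
  P[5]: 8 + -2 = 6
  P[6]: 7 + -2 = 5
  P[7]: 12 + -2 = 10

Answer: 4:-7 5:6 6:5 7:10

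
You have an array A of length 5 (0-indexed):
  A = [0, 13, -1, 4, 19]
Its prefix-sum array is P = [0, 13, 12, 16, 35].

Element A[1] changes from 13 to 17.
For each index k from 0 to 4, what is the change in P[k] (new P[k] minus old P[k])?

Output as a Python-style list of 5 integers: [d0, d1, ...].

Element change: A[1] 13 -> 17, delta = 4
For k < 1: P[k] unchanged, delta_P[k] = 0
For k >= 1: P[k] shifts by exactly 4
Delta array: [0, 4, 4, 4, 4]

Answer: [0, 4, 4, 4, 4]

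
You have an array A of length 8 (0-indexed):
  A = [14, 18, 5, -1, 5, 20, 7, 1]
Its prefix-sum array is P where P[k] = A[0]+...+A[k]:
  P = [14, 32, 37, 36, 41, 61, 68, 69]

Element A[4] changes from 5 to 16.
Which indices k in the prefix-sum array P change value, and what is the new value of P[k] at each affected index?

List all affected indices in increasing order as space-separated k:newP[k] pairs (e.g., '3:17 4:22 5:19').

P[k] = A[0] + ... + A[k]
P[k] includes A[4] iff k >= 4
Affected indices: 4, 5, ..., 7; delta = 11
  P[4]: 41 + 11 = 52
  P[5]: 61 + 11 = 72
  P[6]: 68 + 11 = 79
  P[7]: 69 + 11 = 80

Answer: 4:52 5:72 6:79 7:80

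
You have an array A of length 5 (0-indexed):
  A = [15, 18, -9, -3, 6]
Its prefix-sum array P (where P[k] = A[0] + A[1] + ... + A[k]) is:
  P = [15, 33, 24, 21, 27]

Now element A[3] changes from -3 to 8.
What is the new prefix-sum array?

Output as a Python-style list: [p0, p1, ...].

Answer: [15, 33, 24, 32, 38]

Derivation:
Change: A[3] -3 -> 8, delta = 11
P[k] for k < 3: unchanged (A[3] not included)
P[k] for k >= 3: shift by delta = 11
  P[0] = 15 + 0 = 15
  P[1] = 33 + 0 = 33
  P[2] = 24 + 0 = 24
  P[3] = 21 + 11 = 32
  P[4] = 27 + 11 = 38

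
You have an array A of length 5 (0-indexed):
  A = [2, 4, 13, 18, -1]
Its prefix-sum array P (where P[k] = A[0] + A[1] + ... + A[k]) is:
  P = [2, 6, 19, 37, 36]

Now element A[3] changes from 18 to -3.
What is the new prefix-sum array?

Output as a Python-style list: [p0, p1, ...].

Change: A[3] 18 -> -3, delta = -21
P[k] for k < 3: unchanged (A[3] not included)
P[k] for k >= 3: shift by delta = -21
  P[0] = 2 + 0 = 2
  P[1] = 6 + 0 = 6
  P[2] = 19 + 0 = 19
  P[3] = 37 + -21 = 16
  P[4] = 36 + -21 = 15

Answer: [2, 6, 19, 16, 15]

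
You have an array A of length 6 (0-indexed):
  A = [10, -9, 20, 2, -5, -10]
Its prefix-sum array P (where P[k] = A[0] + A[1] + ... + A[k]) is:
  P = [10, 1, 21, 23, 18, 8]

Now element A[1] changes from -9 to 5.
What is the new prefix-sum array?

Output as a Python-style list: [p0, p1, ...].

Change: A[1] -9 -> 5, delta = 14
P[k] for k < 1: unchanged (A[1] not included)
P[k] for k >= 1: shift by delta = 14
  P[0] = 10 + 0 = 10
  P[1] = 1 + 14 = 15
  P[2] = 21 + 14 = 35
  P[3] = 23 + 14 = 37
  P[4] = 18 + 14 = 32
  P[5] = 8 + 14 = 22

Answer: [10, 15, 35, 37, 32, 22]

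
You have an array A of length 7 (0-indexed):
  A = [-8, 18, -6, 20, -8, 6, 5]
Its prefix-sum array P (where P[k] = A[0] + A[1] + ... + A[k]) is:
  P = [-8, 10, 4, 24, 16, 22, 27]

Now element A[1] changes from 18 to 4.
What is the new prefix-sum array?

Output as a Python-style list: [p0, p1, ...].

Answer: [-8, -4, -10, 10, 2, 8, 13]

Derivation:
Change: A[1] 18 -> 4, delta = -14
P[k] for k < 1: unchanged (A[1] not included)
P[k] for k >= 1: shift by delta = -14
  P[0] = -8 + 0 = -8
  P[1] = 10 + -14 = -4
  P[2] = 4 + -14 = -10
  P[3] = 24 + -14 = 10
  P[4] = 16 + -14 = 2
  P[5] = 22 + -14 = 8
  P[6] = 27 + -14 = 13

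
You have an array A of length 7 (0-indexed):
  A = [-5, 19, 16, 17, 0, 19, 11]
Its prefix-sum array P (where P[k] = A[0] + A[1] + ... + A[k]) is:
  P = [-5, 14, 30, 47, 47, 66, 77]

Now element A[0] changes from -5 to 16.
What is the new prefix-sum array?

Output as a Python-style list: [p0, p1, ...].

Change: A[0] -5 -> 16, delta = 21
P[k] for k < 0: unchanged (A[0] not included)
P[k] for k >= 0: shift by delta = 21
  P[0] = -5 + 21 = 16
  P[1] = 14 + 21 = 35
  P[2] = 30 + 21 = 51
  P[3] = 47 + 21 = 68
  P[4] = 47 + 21 = 68
  P[5] = 66 + 21 = 87
  P[6] = 77 + 21 = 98

Answer: [16, 35, 51, 68, 68, 87, 98]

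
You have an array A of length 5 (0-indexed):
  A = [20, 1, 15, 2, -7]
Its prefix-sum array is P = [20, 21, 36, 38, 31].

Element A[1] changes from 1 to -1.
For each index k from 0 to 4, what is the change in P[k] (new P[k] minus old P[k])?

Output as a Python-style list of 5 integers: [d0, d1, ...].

Answer: [0, -2, -2, -2, -2]

Derivation:
Element change: A[1] 1 -> -1, delta = -2
For k < 1: P[k] unchanged, delta_P[k] = 0
For k >= 1: P[k] shifts by exactly -2
Delta array: [0, -2, -2, -2, -2]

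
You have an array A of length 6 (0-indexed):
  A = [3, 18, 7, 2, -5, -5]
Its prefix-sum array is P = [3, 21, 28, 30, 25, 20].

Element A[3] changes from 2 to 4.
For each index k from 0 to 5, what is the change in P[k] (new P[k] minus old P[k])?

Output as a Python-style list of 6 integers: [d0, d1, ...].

Element change: A[3] 2 -> 4, delta = 2
For k < 3: P[k] unchanged, delta_P[k] = 0
For k >= 3: P[k] shifts by exactly 2
Delta array: [0, 0, 0, 2, 2, 2]

Answer: [0, 0, 0, 2, 2, 2]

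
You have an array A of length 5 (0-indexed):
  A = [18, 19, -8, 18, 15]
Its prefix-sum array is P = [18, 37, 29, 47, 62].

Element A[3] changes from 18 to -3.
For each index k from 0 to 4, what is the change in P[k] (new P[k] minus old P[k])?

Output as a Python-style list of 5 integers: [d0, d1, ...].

Answer: [0, 0, 0, -21, -21]

Derivation:
Element change: A[3] 18 -> -3, delta = -21
For k < 3: P[k] unchanged, delta_P[k] = 0
For k >= 3: P[k] shifts by exactly -21
Delta array: [0, 0, 0, -21, -21]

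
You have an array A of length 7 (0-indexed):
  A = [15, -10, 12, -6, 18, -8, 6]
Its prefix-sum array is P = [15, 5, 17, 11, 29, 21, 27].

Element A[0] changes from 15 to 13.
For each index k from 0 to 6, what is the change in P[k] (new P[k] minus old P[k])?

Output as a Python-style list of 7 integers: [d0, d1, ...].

Answer: [-2, -2, -2, -2, -2, -2, -2]

Derivation:
Element change: A[0] 15 -> 13, delta = -2
For k < 0: P[k] unchanged, delta_P[k] = 0
For k >= 0: P[k] shifts by exactly -2
Delta array: [-2, -2, -2, -2, -2, -2, -2]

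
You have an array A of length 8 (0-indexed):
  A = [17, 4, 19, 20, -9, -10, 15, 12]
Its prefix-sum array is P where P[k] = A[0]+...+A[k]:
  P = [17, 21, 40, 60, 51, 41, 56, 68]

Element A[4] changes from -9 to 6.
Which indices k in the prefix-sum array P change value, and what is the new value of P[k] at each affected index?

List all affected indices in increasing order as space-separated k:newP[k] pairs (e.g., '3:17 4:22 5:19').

Answer: 4:66 5:56 6:71 7:83

Derivation:
P[k] = A[0] + ... + A[k]
P[k] includes A[4] iff k >= 4
Affected indices: 4, 5, ..., 7; delta = 15
  P[4]: 51 + 15 = 66
  P[5]: 41 + 15 = 56
  P[6]: 56 + 15 = 71
  P[7]: 68 + 15 = 83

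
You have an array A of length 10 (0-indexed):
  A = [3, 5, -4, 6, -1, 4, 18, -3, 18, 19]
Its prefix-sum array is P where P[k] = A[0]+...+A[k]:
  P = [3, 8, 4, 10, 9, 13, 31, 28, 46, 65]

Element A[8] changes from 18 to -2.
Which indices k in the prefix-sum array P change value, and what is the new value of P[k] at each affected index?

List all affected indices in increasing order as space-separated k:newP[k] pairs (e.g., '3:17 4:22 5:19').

Answer: 8:26 9:45

Derivation:
P[k] = A[0] + ... + A[k]
P[k] includes A[8] iff k >= 8
Affected indices: 8, 9, ..., 9; delta = -20
  P[8]: 46 + -20 = 26
  P[9]: 65 + -20 = 45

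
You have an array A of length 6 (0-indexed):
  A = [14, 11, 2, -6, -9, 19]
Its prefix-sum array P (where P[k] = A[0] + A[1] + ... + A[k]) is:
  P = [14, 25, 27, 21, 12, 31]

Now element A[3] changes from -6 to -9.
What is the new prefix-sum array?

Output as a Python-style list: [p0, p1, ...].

Answer: [14, 25, 27, 18, 9, 28]

Derivation:
Change: A[3] -6 -> -9, delta = -3
P[k] for k < 3: unchanged (A[3] not included)
P[k] for k >= 3: shift by delta = -3
  P[0] = 14 + 0 = 14
  P[1] = 25 + 0 = 25
  P[2] = 27 + 0 = 27
  P[3] = 21 + -3 = 18
  P[4] = 12 + -3 = 9
  P[5] = 31 + -3 = 28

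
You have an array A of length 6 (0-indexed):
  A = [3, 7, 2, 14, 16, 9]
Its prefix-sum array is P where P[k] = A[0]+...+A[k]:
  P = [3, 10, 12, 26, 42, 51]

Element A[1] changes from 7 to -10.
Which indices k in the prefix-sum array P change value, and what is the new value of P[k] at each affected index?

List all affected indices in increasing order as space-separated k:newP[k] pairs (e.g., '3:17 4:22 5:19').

P[k] = A[0] + ... + A[k]
P[k] includes A[1] iff k >= 1
Affected indices: 1, 2, ..., 5; delta = -17
  P[1]: 10 + -17 = -7
  P[2]: 12 + -17 = -5
  P[3]: 26 + -17 = 9
  P[4]: 42 + -17 = 25
  P[5]: 51 + -17 = 34

Answer: 1:-7 2:-5 3:9 4:25 5:34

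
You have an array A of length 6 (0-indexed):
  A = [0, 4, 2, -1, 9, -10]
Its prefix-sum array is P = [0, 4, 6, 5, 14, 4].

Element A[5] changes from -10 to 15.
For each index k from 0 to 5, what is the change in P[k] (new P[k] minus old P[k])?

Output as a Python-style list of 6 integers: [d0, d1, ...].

Answer: [0, 0, 0, 0, 0, 25]

Derivation:
Element change: A[5] -10 -> 15, delta = 25
For k < 5: P[k] unchanged, delta_P[k] = 0
For k >= 5: P[k] shifts by exactly 25
Delta array: [0, 0, 0, 0, 0, 25]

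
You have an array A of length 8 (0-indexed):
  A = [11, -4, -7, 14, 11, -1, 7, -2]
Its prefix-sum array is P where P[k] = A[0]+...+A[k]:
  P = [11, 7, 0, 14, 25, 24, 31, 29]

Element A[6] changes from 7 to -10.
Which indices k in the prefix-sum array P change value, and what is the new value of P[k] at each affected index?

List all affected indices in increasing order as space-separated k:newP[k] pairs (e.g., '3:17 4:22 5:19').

P[k] = A[0] + ... + A[k]
P[k] includes A[6] iff k >= 6
Affected indices: 6, 7, ..., 7; delta = -17
  P[6]: 31 + -17 = 14
  P[7]: 29 + -17 = 12

Answer: 6:14 7:12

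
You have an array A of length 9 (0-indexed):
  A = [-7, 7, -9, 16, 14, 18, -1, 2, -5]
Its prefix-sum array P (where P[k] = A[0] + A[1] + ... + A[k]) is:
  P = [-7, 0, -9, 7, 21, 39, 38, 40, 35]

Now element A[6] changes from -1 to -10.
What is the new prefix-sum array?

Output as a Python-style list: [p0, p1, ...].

Answer: [-7, 0, -9, 7, 21, 39, 29, 31, 26]

Derivation:
Change: A[6] -1 -> -10, delta = -9
P[k] for k < 6: unchanged (A[6] not included)
P[k] for k >= 6: shift by delta = -9
  P[0] = -7 + 0 = -7
  P[1] = 0 + 0 = 0
  P[2] = -9 + 0 = -9
  P[3] = 7 + 0 = 7
  P[4] = 21 + 0 = 21
  P[5] = 39 + 0 = 39
  P[6] = 38 + -9 = 29
  P[7] = 40 + -9 = 31
  P[8] = 35 + -9 = 26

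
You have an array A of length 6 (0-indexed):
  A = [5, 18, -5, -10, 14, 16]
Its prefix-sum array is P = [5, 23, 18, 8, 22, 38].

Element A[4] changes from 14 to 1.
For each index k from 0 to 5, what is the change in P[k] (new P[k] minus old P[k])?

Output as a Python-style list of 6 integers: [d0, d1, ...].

Element change: A[4] 14 -> 1, delta = -13
For k < 4: P[k] unchanged, delta_P[k] = 0
For k >= 4: P[k] shifts by exactly -13
Delta array: [0, 0, 0, 0, -13, -13]

Answer: [0, 0, 0, 0, -13, -13]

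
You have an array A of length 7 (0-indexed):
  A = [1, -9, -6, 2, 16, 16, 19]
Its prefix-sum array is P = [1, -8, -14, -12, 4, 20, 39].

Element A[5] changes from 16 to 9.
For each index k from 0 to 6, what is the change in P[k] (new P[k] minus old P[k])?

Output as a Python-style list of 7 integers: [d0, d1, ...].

Answer: [0, 0, 0, 0, 0, -7, -7]

Derivation:
Element change: A[5] 16 -> 9, delta = -7
For k < 5: P[k] unchanged, delta_P[k] = 0
For k >= 5: P[k] shifts by exactly -7
Delta array: [0, 0, 0, 0, 0, -7, -7]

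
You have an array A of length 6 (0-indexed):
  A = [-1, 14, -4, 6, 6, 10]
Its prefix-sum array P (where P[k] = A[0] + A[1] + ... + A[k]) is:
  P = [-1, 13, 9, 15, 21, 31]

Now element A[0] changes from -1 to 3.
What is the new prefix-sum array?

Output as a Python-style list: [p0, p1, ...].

Answer: [3, 17, 13, 19, 25, 35]

Derivation:
Change: A[0] -1 -> 3, delta = 4
P[k] for k < 0: unchanged (A[0] not included)
P[k] for k >= 0: shift by delta = 4
  P[0] = -1 + 4 = 3
  P[1] = 13 + 4 = 17
  P[2] = 9 + 4 = 13
  P[3] = 15 + 4 = 19
  P[4] = 21 + 4 = 25
  P[5] = 31 + 4 = 35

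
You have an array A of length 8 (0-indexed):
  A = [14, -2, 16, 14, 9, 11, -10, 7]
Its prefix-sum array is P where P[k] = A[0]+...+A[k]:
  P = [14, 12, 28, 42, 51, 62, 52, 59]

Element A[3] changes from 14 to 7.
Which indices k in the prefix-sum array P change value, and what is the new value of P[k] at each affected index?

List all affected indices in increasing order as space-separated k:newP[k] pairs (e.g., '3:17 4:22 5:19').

Answer: 3:35 4:44 5:55 6:45 7:52

Derivation:
P[k] = A[0] + ... + A[k]
P[k] includes A[3] iff k >= 3
Affected indices: 3, 4, ..., 7; delta = -7
  P[3]: 42 + -7 = 35
  P[4]: 51 + -7 = 44
  P[5]: 62 + -7 = 55
  P[6]: 52 + -7 = 45
  P[7]: 59 + -7 = 52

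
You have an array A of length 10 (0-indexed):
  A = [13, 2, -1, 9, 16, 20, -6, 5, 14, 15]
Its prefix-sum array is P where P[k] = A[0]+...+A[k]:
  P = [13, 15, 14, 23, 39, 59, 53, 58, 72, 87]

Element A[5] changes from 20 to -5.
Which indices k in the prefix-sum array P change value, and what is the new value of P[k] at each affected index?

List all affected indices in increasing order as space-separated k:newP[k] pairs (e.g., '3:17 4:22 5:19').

Answer: 5:34 6:28 7:33 8:47 9:62

Derivation:
P[k] = A[0] + ... + A[k]
P[k] includes A[5] iff k >= 5
Affected indices: 5, 6, ..., 9; delta = -25
  P[5]: 59 + -25 = 34
  P[6]: 53 + -25 = 28
  P[7]: 58 + -25 = 33
  P[8]: 72 + -25 = 47
  P[9]: 87 + -25 = 62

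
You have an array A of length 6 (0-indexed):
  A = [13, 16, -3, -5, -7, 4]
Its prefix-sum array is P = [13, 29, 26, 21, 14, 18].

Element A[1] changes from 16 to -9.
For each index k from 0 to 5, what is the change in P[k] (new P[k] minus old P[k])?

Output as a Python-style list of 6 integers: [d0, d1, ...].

Answer: [0, -25, -25, -25, -25, -25]

Derivation:
Element change: A[1] 16 -> -9, delta = -25
For k < 1: P[k] unchanged, delta_P[k] = 0
For k >= 1: P[k] shifts by exactly -25
Delta array: [0, -25, -25, -25, -25, -25]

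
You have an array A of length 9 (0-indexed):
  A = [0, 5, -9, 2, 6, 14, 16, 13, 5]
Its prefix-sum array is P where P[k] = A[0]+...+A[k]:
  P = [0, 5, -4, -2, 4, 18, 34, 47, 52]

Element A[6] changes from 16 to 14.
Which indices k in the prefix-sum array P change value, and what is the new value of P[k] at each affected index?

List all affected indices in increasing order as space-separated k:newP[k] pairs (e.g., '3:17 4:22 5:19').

Answer: 6:32 7:45 8:50

Derivation:
P[k] = A[0] + ... + A[k]
P[k] includes A[6] iff k >= 6
Affected indices: 6, 7, ..., 8; delta = -2
  P[6]: 34 + -2 = 32
  P[7]: 47 + -2 = 45
  P[8]: 52 + -2 = 50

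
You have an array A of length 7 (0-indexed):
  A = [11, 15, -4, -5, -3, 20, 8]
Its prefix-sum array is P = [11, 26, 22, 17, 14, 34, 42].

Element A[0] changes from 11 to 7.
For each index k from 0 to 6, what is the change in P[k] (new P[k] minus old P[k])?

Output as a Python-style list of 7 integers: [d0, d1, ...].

Element change: A[0] 11 -> 7, delta = -4
For k < 0: P[k] unchanged, delta_P[k] = 0
For k >= 0: P[k] shifts by exactly -4
Delta array: [-4, -4, -4, -4, -4, -4, -4]

Answer: [-4, -4, -4, -4, -4, -4, -4]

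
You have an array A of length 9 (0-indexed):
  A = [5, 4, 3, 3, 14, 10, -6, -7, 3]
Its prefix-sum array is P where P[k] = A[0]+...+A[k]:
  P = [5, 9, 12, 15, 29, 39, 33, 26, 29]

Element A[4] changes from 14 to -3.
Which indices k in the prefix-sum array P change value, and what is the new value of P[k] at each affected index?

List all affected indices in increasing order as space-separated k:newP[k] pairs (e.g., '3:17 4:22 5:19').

P[k] = A[0] + ... + A[k]
P[k] includes A[4] iff k >= 4
Affected indices: 4, 5, ..., 8; delta = -17
  P[4]: 29 + -17 = 12
  P[5]: 39 + -17 = 22
  P[6]: 33 + -17 = 16
  P[7]: 26 + -17 = 9
  P[8]: 29 + -17 = 12

Answer: 4:12 5:22 6:16 7:9 8:12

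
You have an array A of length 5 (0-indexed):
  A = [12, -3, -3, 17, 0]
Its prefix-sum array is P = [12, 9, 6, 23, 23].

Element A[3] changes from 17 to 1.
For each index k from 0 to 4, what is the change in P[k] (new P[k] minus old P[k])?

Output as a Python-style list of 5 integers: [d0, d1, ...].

Answer: [0, 0, 0, -16, -16]

Derivation:
Element change: A[3] 17 -> 1, delta = -16
For k < 3: P[k] unchanged, delta_P[k] = 0
For k >= 3: P[k] shifts by exactly -16
Delta array: [0, 0, 0, -16, -16]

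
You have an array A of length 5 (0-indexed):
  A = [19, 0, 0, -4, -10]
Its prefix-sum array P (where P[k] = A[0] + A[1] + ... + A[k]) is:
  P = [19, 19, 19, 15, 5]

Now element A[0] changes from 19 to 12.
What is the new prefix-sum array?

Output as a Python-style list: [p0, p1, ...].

Answer: [12, 12, 12, 8, -2]

Derivation:
Change: A[0] 19 -> 12, delta = -7
P[k] for k < 0: unchanged (A[0] not included)
P[k] for k >= 0: shift by delta = -7
  P[0] = 19 + -7 = 12
  P[1] = 19 + -7 = 12
  P[2] = 19 + -7 = 12
  P[3] = 15 + -7 = 8
  P[4] = 5 + -7 = -2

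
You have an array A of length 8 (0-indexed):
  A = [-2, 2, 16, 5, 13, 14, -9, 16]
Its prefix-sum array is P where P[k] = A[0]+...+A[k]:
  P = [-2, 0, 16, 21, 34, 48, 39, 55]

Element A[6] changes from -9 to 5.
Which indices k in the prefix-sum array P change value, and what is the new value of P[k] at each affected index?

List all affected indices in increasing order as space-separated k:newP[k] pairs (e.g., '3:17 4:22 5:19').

P[k] = A[0] + ... + A[k]
P[k] includes A[6] iff k >= 6
Affected indices: 6, 7, ..., 7; delta = 14
  P[6]: 39 + 14 = 53
  P[7]: 55 + 14 = 69

Answer: 6:53 7:69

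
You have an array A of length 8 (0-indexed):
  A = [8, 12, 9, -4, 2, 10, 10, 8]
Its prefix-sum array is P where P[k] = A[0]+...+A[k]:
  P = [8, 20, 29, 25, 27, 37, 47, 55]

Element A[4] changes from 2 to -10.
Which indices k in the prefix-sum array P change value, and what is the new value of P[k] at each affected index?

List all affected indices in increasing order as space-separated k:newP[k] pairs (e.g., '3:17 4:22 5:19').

Answer: 4:15 5:25 6:35 7:43

Derivation:
P[k] = A[0] + ... + A[k]
P[k] includes A[4] iff k >= 4
Affected indices: 4, 5, ..., 7; delta = -12
  P[4]: 27 + -12 = 15
  P[5]: 37 + -12 = 25
  P[6]: 47 + -12 = 35
  P[7]: 55 + -12 = 43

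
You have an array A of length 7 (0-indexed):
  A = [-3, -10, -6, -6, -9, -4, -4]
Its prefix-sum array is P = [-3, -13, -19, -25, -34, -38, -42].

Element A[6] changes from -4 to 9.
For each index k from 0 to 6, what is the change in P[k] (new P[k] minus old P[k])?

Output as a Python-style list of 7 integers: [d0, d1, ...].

Element change: A[6] -4 -> 9, delta = 13
For k < 6: P[k] unchanged, delta_P[k] = 0
For k >= 6: P[k] shifts by exactly 13
Delta array: [0, 0, 0, 0, 0, 0, 13]

Answer: [0, 0, 0, 0, 0, 0, 13]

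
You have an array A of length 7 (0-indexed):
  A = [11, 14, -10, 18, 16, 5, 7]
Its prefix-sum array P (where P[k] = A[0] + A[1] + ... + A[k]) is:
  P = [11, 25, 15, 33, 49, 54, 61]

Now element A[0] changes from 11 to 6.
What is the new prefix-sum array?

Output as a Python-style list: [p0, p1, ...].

Answer: [6, 20, 10, 28, 44, 49, 56]

Derivation:
Change: A[0] 11 -> 6, delta = -5
P[k] for k < 0: unchanged (A[0] not included)
P[k] for k >= 0: shift by delta = -5
  P[0] = 11 + -5 = 6
  P[1] = 25 + -5 = 20
  P[2] = 15 + -5 = 10
  P[3] = 33 + -5 = 28
  P[4] = 49 + -5 = 44
  P[5] = 54 + -5 = 49
  P[6] = 61 + -5 = 56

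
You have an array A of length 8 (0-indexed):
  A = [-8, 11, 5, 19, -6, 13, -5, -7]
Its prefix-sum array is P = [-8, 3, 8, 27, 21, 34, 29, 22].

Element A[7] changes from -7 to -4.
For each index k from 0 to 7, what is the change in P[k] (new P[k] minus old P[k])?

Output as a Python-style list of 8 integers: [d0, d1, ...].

Element change: A[7] -7 -> -4, delta = 3
For k < 7: P[k] unchanged, delta_P[k] = 0
For k >= 7: P[k] shifts by exactly 3
Delta array: [0, 0, 0, 0, 0, 0, 0, 3]

Answer: [0, 0, 0, 0, 0, 0, 0, 3]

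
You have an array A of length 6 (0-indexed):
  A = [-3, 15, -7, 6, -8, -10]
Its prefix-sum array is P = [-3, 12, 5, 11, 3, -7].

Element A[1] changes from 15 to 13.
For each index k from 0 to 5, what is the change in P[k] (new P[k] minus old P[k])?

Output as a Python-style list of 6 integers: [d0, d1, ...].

Element change: A[1] 15 -> 13, delta = -2
For k < 1: P[k] unchanged, delta_P[k] = 0
For k >= 1: P[k] shifts by exactly -2
Delta array: [0, -2, -2, -2, -2, -2]

Answer: [0, -2, -2, -2, -2, -2]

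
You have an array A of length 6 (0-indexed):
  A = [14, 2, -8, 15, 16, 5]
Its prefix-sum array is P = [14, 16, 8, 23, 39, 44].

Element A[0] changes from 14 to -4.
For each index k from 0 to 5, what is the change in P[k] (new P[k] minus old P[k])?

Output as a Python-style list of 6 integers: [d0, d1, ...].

Answer: [-18, -18, -18, -18, -18, -18]

Derivation:
Element change: A[0] 14 -> -4, delta = -18
For k < 0: P[k] unchanged, delta_P[k] = 0
For k >= 0: P[k] shifts by exactly -18
Delta array: [-18, -18, -18, -18, -18, -18]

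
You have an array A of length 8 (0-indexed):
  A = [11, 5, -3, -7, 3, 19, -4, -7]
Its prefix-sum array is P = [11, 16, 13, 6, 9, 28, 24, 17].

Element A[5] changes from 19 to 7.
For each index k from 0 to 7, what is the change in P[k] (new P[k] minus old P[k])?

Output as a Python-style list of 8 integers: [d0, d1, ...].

Answer: [0, 0, 0, 0, 0, -12, -12, -12]

Derivation:
Element change: A[5] 19 -> 7, delta = -12
For k < 5: P[k] unchanged, delta_P[k] = 0
For k >= 5: P[k] shifts by exactly -12
Delta array: [0, 0, 0, 0, 0, -12, -12, -12]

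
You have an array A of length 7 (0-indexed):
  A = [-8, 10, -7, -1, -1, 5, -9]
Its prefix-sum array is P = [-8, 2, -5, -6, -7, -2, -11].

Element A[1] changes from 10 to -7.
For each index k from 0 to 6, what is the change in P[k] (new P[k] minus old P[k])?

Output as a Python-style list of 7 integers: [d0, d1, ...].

Answer: [0, -17, -17, -17, -17, -17, -17]

Derivation:
Element change: A[1] 10 -> -7, delta = -17
For k < 1: P[k] unchanged, delta_P[k] = 0
For k >= 1: P[k] shifts by exactly -17
Delta array: [0, -17, -17, -17, -17, -17, -17]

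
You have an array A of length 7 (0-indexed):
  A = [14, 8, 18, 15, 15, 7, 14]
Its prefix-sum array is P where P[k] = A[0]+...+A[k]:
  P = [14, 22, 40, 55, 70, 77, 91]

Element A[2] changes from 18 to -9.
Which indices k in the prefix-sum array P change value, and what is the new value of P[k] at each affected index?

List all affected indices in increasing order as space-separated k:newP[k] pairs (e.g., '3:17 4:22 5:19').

P[k] = A[0] + ... + A[k]
P[k] includes A[2] iff k >= 2
Affected indices: 2, 3, ..., 6; delta = -27
  P[2]: 40 + -27 = 13
  P[3]: 55 + -27 = 28
  P[4]: 70 + -27 = 43
  P[5]: 77 + -27 = 50
  P[6]: 91 + -27 = 64

Answer: 2:13 3:28 4:43 5:50 6:64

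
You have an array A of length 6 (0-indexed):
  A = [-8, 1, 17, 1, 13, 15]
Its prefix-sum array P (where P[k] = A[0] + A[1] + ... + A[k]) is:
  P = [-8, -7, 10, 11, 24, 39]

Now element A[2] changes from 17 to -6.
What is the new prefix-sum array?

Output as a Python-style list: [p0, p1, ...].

Answer: [-8, -7, -13, -12, 1, 16]

Derivation:
Change: A[2] 17 -> -6, delta = -23
P[k] for k < 2: unchanged (A[2] not included)
P[k] for k >= 2: shift by delta = -23
  P[0] = -8 + 0 = -8
  P[1] = -7 + 0 = -7
  P[2] = 10 + -23 = -13
  P[3] = 11 + -23 = -12
  P[4] = 24 + -23 = 1
  P[5] = 39 + -23 = 16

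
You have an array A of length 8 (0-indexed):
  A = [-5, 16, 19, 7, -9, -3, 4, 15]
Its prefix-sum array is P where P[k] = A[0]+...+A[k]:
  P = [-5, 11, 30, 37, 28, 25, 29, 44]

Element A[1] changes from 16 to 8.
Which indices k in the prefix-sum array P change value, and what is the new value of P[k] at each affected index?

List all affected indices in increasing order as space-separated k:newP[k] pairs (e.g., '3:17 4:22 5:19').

Answer: 1:3 2:22 3:29 4:20 5:17 6:21 7:36

Derivation:
P[k] = A[0] + ... + A[k]
P[k] includes A[1] iff k >= 1
Affected indices: 1, 2, ..., 7; delta = -8
  P[1]: 11 + -8 = 3
  P[2]: 30 + -8 = 22
  P[3]: 37 + -8 = 29
  P[4]: 28 + -8 = 20
  P[5]: 25 + -8 = 17
  P[6]: 29 + -8 = 21
  P[7]: 44 + -8 = 36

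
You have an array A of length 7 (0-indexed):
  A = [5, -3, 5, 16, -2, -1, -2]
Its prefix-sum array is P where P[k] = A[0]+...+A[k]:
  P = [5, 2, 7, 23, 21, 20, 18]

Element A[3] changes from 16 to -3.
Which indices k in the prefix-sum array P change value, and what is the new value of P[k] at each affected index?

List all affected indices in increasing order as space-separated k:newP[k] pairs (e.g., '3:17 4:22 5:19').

P[k] = A[0] + ... + A[k]
P[k] includes A[3] iff k >= 3
Affected indices: 3, 4, ..., 6; delta = -19
  P[3]: 23 + -19 = 4
  P[4]: 21 + -19 = 2
  P[5]: 20 + -19 = 1
  P[6]: 18 + -19 = -1

Answer: 3:4 4:2 5:1 6:-1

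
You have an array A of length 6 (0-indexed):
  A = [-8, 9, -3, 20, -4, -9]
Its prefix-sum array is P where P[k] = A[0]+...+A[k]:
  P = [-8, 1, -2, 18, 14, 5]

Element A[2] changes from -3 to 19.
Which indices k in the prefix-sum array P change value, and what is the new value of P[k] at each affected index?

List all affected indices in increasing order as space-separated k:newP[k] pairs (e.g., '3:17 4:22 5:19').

Answer: 2:20 3:40 4:36 5:27

Derivation:
P[k] = A[0] + ... + A[k]
P[k] includes A[2] iff k >= 2
Affected indices: 2, 3, ..., 5; delta = 22
  P[2]: -2 + 22 = 20
  P[3]: 18 + 22 = 40
  P[4]: 14 + 22 = 36
  P[5]: 5 + 22 = 27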